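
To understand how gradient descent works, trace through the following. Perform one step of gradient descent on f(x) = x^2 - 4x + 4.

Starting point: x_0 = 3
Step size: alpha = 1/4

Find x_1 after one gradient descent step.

f(x) = x^2 - 4x + 4
f'(x) = 2x - 4
f'(3) = 2*3 + (-4) = 2
x_1 = x_0 - alpha * f'(x_0) = 3 - 1/4 * 2 = 5/2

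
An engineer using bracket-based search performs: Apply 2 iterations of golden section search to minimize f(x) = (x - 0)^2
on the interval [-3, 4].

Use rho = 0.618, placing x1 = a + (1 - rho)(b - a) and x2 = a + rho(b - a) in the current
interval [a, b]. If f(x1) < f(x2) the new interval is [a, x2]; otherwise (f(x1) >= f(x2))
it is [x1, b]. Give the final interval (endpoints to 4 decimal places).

Golden section search for min of f(x) = (x - 0)^2 on [-3, 4].
Each step: x1 = a + (1 - rho)(b - a), x2 = a + rho(b - a); if f(x1) < f(x2) keep [a, x2], otherwise keep [x1, b].
Step 1: [-3.0000, 4.0000], x1=-0.3260 (f=0.1063), x2=1.3260 (f=1.7583); f(x1) < f(x2) => keep [-3.0000, 1.3260]
Step 2: [-3.0000, 1.3260], x1=-1.3475 (f=1.8157), x2=-0.3265 (f=0.1066); f(x1) > f(x2) => keep [-1.3475, 1.3260]
Final interval: [-1.3475, 1.3260]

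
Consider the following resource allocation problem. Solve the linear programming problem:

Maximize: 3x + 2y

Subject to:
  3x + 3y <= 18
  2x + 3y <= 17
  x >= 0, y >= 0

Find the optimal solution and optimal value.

Feasible vertices: (0, 0), (0, 17/3), (1, 5), (6, 0)
Objective 3x + 2y at each:
  (0, 0): 0
  (0, 17/3): 34/3
  (1, 5): 13
  (6, 0): 18
Maximum is 18 at (6, 0).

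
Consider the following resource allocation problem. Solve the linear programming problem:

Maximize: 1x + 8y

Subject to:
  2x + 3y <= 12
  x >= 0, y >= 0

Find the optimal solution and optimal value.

The feasible region has vertices at [(0, 0), (6, 0), (0, 4)].
Checking objective 1x + 8y at each vertex:
  (0, 0): 1*0 + 8*0 = 0
  (6, 0): 1*6 + 8*0 = 6
  (0, 4): 1*0 + 8*4 = 32
Maximum is 32 at (0, 4).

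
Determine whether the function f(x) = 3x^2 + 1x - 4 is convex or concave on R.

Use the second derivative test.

f(x) = 3x^2 + 1x - 4
f'(x) = 6x + 1
f''(x) = 6
Since f''(x) = 6 > 0 for all x, f is convex on R.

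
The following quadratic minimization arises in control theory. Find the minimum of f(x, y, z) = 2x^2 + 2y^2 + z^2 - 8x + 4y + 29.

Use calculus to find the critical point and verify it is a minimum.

f(x,y,z) = 2x^2 + 2y^2 + z^2 - 8x + 4y + 29
df/dx = 4x + (-8) = 0 => x = 2
df/dy = 4y + (4) = 0 => y = -1
df/dz = 2z + (0) = 0 => z = 0
f(2,-1,0) = 2*(2)^2 + 2*(-1)^2 + 1*(0)^2 + -8*(2) + 4*(-1) + 29 = 19
Hessian is diagonal with entries 4, 4, 2 > 0, confirmed minimum.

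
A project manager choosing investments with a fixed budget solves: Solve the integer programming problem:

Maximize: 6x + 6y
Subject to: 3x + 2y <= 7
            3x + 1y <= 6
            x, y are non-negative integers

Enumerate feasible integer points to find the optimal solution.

Constraint 1: 3x + 2y <= 7
Constraint 2: 3x + 1y <= 6
Feasible x range (need y >= 0): 0 <= x <= min(7/3, 6/3) => x in {0, ..., 2}.
Enumerate feasible integer points row by row (the coefficient of y is 6 > 0, so for each x the largest feasible y gives the best value):
  x = 0: y <= min((7 - 3*0)/2, (6 - 3*0)/1) => y in {0, ..., 3}; best 6*0 + 6*3 = 18
  x = 1: y <= min((7 - 3*1)/2, (6 - 3*1)/1) => y in {0, ..., 2}; best 6*1 + 6*2 = 18
  x = 2: y <= min((7 - 3*2)/2, (6 - 3*2)/1) => y in {0}; best 6*2 + 6*0 = 12
The maximum 6x + 6y = 18 is achieved at x = 0, y = 3.
(The same value 18 is also attained at (1, 2).)
Check: 3*0 + 2*3 = 6 <= 7 and 3*0 + 1*3 = 3 <= 6.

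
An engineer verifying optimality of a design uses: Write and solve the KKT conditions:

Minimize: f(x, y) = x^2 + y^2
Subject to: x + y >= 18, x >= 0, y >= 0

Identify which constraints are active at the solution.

KKT conditions for min x^2 + y^2 s.t. 1x + 1y >= 18, x >= 0, y >= 0:
Stationarity: 2x = mu*1 + mu_x, 2y = mu*1 + mu_y, with mu, mu_x, mu_y >= 0
Complementary slackness: mu*(x + y - 18) = 0, mu_x*x = 0, mu_y*y = 0
(0, 0) is infeasible (1*0 + 1*0 < 18), so if mu = 0 stationarity would force x = mu_x/2 >= 0, y = mu_y/2 >= 0 with mu_x*x = mu_y*y = 0, i.e. x = y = 0: contradiction. Hence mu > 0 and x + y = 18 is active.
Try x > 0, y > 0 (so mu_x = mu_y = 0): x = 1*mu/2, y = 1*mu/2
Substitute: 1*(1*mu/2) + 1*(1*mu/2) = 18
  mu*2/2 = 18 => mu = 18
x* = 9 > 0, y* = 9 > 0, consistent with mu_x = mu_y = 0.
f is convex and the constraints are linear, so this KKT point is the global minimum.
f* = 162
Active constraints: x + y >= 18 (holds with equality, mu = 18 > 0); x >= 0 and y >= 0 are inactive (mu_x = mu_y = 0).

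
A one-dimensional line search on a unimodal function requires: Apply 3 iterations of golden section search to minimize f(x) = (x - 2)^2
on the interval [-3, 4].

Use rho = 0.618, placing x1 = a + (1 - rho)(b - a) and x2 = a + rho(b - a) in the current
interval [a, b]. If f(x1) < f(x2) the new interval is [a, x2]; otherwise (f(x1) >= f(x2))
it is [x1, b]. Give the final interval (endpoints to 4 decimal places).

Golden section search for min of f(x) = (x - 2)^2 on [-3, 4].
Each step: x1 = a + (1 - rho)(b - a), x2 = a + rho(b - a); if f(x1) < f(x2) keep [a, x2], otherwise keep [x1, b].
Step 1: [-3.0000, 4.0000], x1=-0.3260 (f=5.4103), x2=1.3260 (f=0.4543); f(x1) > f(x2) => keep [-0.3260, 4.0000]
Step 2: [-0.3260, 4.0000], x1=1.3265 (f=0.4536), x2=2.3475 (f=0.1207); f(x1) > f(x2) => keep [1.3265, 4.0000]
Step 3: [1.3265, 4.0000], x1=2.3478 (f=0.1210), x2=2.9787 (f=0.9579); f(x1) < f(x2) => keep [1.3265, 2.9787]
Final interval: [1.3265, 2.9787]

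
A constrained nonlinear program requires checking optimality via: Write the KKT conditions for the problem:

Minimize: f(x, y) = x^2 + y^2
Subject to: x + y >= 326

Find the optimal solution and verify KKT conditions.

KKT conditions for min x^2 + y^2 s.t. x + y >= 326:
Stationarity: 2x = mu, 2y = mu
So x = y = mu/2.
Complementary slackness: mu*(x + y - 326) = 0
Primal feasibility: x + y >= 326; dual feasibility: mu >= 0
If mu = 0 then x = y = 0, but 0 + 0 < 326 is infeasible, so the constraint is active.
Constraint active: x + y = 2*(mu/2) = 326 => mu = 326
x = y = 163, f = 53138
Verify: stationarity 2*163 = 326 = mu; primal 163 + 163 = 326 >= 326; dual mu = 326 >= 0; complementary slackness 326*(326 - 326) = 0. All KKT conditions hold.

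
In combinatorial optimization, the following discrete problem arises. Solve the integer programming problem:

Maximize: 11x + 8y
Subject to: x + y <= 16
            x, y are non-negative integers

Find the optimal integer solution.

Objective: 11x + 8y, constraint: x + y <= 16
Coefficient of x is 11 >= coefficient of y is 8, so allocate the entire budget to x.
Optimal: x = 16, y = 0, value = 176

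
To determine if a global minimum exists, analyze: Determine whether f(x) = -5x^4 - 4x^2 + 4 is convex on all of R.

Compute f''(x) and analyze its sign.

f(x) = -5x^4 - 4x^2 + 4
f'(x) = -20x^3 + -8x
f''(x) = -60x^2 + -8
f''(x) = -60x^2 + -8 <= -8 < 0 for all x
Therefore, f is concave on R.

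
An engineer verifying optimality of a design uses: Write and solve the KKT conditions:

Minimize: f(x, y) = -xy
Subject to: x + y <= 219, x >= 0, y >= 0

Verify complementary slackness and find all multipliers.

Problem: min -xy s.t. x + y <= 219 (multiplier lambda), x >= 0 (mu_x), y >= 0 (mu_y)
KKT stationarity: -y + lambda - mu_x = 0, -x + lambda - mu_y = 0, with lambda, mu_x, mu_y >= 0
Complementary slackness: lambda*(x + y - 219) = 0, mu_x*x = 0, mu_y*y = 0
If lambda = 0: y = -mu_x <= 0 and x = -mu_y <= 0 force x = y = 0 with f = 0; but x = y = 219/2 is feasible with f = -47961/4 < 0, so this is not the minimum. Hence lambda > 0 and x + y = 219.
Try x > 0, y > 0 (so mu_x = mu_y = 0): y = lambda, x = lambda => x = y = lambda
x + y = 219 => 2*lambda = 219 => lambda = 219/2
x* = y* = 219/2 > 0, consistent with mu_x = mu_y = 0.
(Any feasible point with x = 0 or y = 0 has f = 0 > -47961/4, so the minimum is not on those boundaries.)
min(-xy) = -47961/4 (i.e. max xy = 47961/4)
Multipliers: lambda = 219/2, mu_x = 0, mu_y = 0
Complementary slackness: lambda*(x + y - 219) = 219/2*(219/2 + 219/2 - 219) = 0, mu_x*x = 0*219/2 = 0, mu_y*y = 0*219/2 = 0. Satisfied.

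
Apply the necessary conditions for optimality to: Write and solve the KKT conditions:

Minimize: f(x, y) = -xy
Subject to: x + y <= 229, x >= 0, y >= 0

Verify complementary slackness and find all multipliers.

Problem: min -xy s.t. x + y <= 229 (multiplier lambda), x >= 0 (mu_x), y >= 0 (mu_y)
KKT stationarity: -y + lambda - mu_x = 0, -x + lambda - mu_y = 0, with lambda, mu_x, mu_y >= 0
Complementary slackness: lambda*(x + y - 229) = 0, mu_x*x = 0, mu_y*y = 0
If lambda = 0: y = -mu_x <= 0 and x = -mu_y <= 0 force x = y = 0 with f = 0; but x = y = 229/2 is feasible with f = -52441/4 < 0, so this is not the minimum. Hence lambda > 0 and x + y = 229.
Try x > 0, y > 0 (so mu_x = mu_y = 0): y = lambda, x = lambda => x = y = lambda
x + y = 229 => 2*lambda = 229 => lambda = 229/2
x* = y* = 229/2 > 0, consistent with mu_x = mu_y = 0.
(Any feasible point with x = 0 or y = 0 has f = 0 > -52441/4, so the minimum is not on those boundaries.)
min(-xy) = -52441/4 (i.e. max xy = 52441/4)
Multipliers: lambda = 229/2, mu_x = 0, mu_y = 0
Complementary slackness: lambda*(x + y - 229) = 229/2*(229/2 + 229/2 - 229) = 0, mu_x*x = 0*229/2 = 0, mu_y*y = 0*229/2 = 0. Satisfied.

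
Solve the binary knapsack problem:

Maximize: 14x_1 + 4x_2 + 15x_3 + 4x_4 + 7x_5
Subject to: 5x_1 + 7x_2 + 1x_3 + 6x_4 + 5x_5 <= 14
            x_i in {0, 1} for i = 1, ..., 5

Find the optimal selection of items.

Items: item 1 (v=14, w=5), item 2 (v=4, w=7), item 3 (v=15, w=1), item 4 (v=4, w=6), item 5 (v=7, w=5)
Capacity: 14
Checking all 32 subsets (w = total weight, v = total value):
  {}: w = 0, v = 0
  {1}: w = 5, v = 14
  {2}: w = 7, v = 4
  {3}: w = 1, v = 15
  {4}: w = 6, v = 4
  {5}: w = 5, v = 7
  {1, 2}: w = 12, v = 18
  {1, 3}: w = 6, v = 29
  {1, 4}: w = 11, v = 18
  {1, 5}: w = 10, v = 21
  {2, 3}: w = 8, v = 19
  {2, 4}: w = 13, v = 8
  {2, 5}: w = 12, v = 11
  {3, 4}: w = 7, v = 19
  {3, 5}: w = 6, v = 22
  {4, 5}: w = 11, v = 11
  {1, 2, 3}: w = 13, v = 33
  {1, 2, 4}: w = 18 > 14, infeasible
  {1, 2, 5}: w = 17 > 14, infeasible
  {1, 3, 4}: w = 12, v = 33
  {1, 3, 5}: w = 11, v = 36
  {1, 4, 5}: w = 16 > 14, infeasible
  {2, 3, 4}: w = 14, v = 23
  {2, 3, 5}: w = 13, v = 26
  {2, 4, 5}: w = 18 > 14, infeasible
  {3, 4, 5}: w = 12, v = 26
  {1, 2, 3, 4}: w = 19 > 14, infeasible
  {1, 2, 3, 5}: w = 18 > 14, infeasible
  {1, 2, 4, 5}: w = 23 > 14, infeasible
  {1, 3, 4, 5}: w = 17 > 14, infeasible
  {2, 3, 4, 5}: w = 19 > 14, infeasible
  {1, 2, 3, 4, 5}: w = 24 > 14, infeasible
Best feasible subset: items [1, 3, 5]
Total weight: 11 <= 14, total value: 36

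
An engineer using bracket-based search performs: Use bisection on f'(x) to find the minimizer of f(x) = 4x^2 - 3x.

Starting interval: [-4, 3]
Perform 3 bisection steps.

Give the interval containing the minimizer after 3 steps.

Finding critical point of f(x) = 4x^2 - 3x using bisection on f'(x) = 8x + -3.
f'(x) = 0 when x = 3/8.
Starting interval: [-4, 3]
Step 1: mid = -1/2, f'(mid) = -7, new interval = [-1/2, 3]
Step 2: mid = 5/4, f'(mid) = 7, new interval = [-1/2, 5/4]
Step 3: mid = 3/8, f'(mid) = 0, new interval = [3/8, 3/8]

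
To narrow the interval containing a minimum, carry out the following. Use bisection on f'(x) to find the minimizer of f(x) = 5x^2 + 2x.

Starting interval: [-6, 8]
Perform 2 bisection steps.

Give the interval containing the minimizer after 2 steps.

Finding critical point of f(x) = 5x^2 + 2x using bisection on f'(x) = 10x + 2.
f'(x) = 0 when x = -1/5.
Starting interval: [-6, 8]
Step 1: mid = 1, f'(mid) = 12, new interval = [-6, 1]
Step 2: mid = -5/2, f'(mid) = -23, new interval = [-5/2, 1]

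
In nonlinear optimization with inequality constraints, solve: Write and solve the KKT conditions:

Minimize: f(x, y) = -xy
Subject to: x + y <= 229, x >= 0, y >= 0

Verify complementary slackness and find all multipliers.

Problem: min -xy s.t. x + y <= 229 (multiplier lambda), x >= 0 (mu_x), y >= 0 (mu_y)
KKT stationarity: -y + lambda - mu_x = 0, -x + lambda - mu_y = 0, with lambda, mu_x, mu_y >= 0
Complementary slackness: lambda*(x + y - 229) = 0, mu_x*x = 0, mu_y*y = 0
If lambda = 0: y = -mu_x <= 0 and x = -mu_y <= 0 force x = y = 0 with f = 0; but x = y = 229/2 is feasible with f = -52441/4 < 0, so this is not the minimum. Hence lambda > 0 and x + y = 229.
Try x > 0, y > 0 (so mu_x = mu_y = 0): y = lambda, x = lambda => x = y = lambda
x + y = 229 => 2*lambda = 229 => lambda = 229/2
x* = y* = 229/2 > 0, consistent with mu_x = mu_y = 0.
(Any feasible point with x = 0 or y = 0 has f = 0 > -52441/4, so the minimum is not on those boundaries.)
min(-xy) = -52441/4 (i.e. max xy = 52441/4)
Multipliers: lambda = 229/2, mu_x = 0, mu_y = 0
Complementary slackness: lambda*(x + y - 229) = 229/2*(229/2 + 229/2 - 229) = 0, mu_x*x = 0*229/2 = 0, mu_y*y = 0*229/2 = 0. Satisfied.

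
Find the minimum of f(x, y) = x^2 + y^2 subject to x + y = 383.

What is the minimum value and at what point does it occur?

Substitute y = 383 - x into f(x,y) = x^2 + y^2:
g(x) = x^2 + (383 - x)^2 = 2x^2 - 766x + 146689
g'(x) = 4x - 766 = 0  =>  x = 383/2
y = 383 - 383/2 = 383/2
Minimum value = (383/2)^2 + (383/2)^2 = 146689/2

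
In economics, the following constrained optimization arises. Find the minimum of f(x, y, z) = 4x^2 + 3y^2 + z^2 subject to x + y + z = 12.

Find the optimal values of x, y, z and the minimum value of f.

Using Lagrange multipliers on f = 4x^2 + 3y^2 + z^2 with constraint x + y + z = 12:
Conditions: 2*4*x = lambda, 2*3*y = lambda, 2*1*z = lambda
So x = lambda/8, y = lambda/6, z = lambda/2
Substituting into constraint: lambda * (19/24) = 12
lambda = 288/19
x = 36/19, y = 48/19, z = 144/19
Minimum value = 1728/19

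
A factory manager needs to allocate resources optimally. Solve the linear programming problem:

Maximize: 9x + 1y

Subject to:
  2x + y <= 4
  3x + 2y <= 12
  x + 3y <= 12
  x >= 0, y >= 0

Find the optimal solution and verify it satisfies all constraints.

Feasible vertices: (0, 0), (0, 4), (2, 0)
Objective 9x + 1y at each vertex:
  (0, 0): 0
  (0, 4): 4
  (2, 0): 18
Maximum is 18 at (2, 0).
Verify constraints at (x, y) = (2, 0):
  2*2 + 1*0 = 4 <= 4 (active)
  3*2 + 2*0 = 6 <= 12
  1*2 + 3*0 = 2 <= 12
  x = 2 >= 0, y = 0 >= 0. All constraints satisfied.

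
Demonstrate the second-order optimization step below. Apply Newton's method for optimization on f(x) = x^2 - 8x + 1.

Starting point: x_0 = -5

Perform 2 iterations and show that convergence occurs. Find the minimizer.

f(x) = x^2 - 8x + 1, f'(x) = 2x + (-8), f''(x) = 2
Step 1: f'(-5) = -18, x_1 = -5 - -18/2 = 4
Step 2: f'(4) = 0, x_2 = 4 (converged)
Newton's method converges in 1 step for quadratics.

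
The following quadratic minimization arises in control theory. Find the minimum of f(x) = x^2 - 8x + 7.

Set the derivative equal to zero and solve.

f(x) = x^2 - 8x + 7
f'(x) = 2x + (-8) = 0
x = 8/2 = 4
f(4) = -9
Since f''(x) = 2 > 0, this is a minimum.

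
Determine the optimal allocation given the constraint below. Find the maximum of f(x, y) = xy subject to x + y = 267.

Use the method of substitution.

Substitute y = 267 - x into f(x,y) = xy:
g(x) = x(267 - x) = 267x - x^2
g'(x) = 267 - 2x = 0  =>  x = 267/2
y = 267 - 267/2 = 267/2
Maximum value = (267/2) * (267/2) = 71289/4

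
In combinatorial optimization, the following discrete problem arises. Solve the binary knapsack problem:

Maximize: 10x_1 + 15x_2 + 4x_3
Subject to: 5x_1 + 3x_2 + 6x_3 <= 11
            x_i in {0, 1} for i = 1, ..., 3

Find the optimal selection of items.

Items: item 1 (v=10, w=5), item 2 (v=15, w=3), item 3 (v=4, w=6)
Capacity: 11
Checking all 8 subsets (w = total weight, v = total value):
  {}: w = 0, v = 0
  {1}: w = 5, v = 10
  {2}: w = 3, v = 15
  {3}: w = 6, v = 4
  {1, 2}: w = 8, v = 25
  {1, 3}: w = 11, v = 14
  {2, 3}: w = 9, v = 19
  {1, 2, 3}: w = 14 > 11, infeasible
Best feasible subset: items [1, 2]
Total weight: 8 <= 11, total value: 25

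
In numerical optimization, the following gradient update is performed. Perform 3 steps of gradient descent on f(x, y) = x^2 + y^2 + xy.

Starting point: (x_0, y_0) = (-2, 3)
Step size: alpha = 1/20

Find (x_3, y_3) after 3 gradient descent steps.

f(x,y) = x^2 + y^2 + xy
grad_x = 2x + 1y, grad_y = 2y + 1x
Step 1: grad = (-1, 4), (-39/20, 14/5)
Step 2: grad = (-11/10, 73/20), (-379/200, 1047/400)
Step 3: grad = (-469/400, 167/50), (-14691/8000, 4901/2000)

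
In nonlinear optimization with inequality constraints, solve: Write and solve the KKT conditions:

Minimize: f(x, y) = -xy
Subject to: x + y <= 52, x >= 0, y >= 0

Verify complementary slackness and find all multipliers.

Problem: min -xy s.t. x + y <= 52 (multiplier lambda), x >= 0 (mu_x), y >= 0 (mu_y)
KKT stationarity: -y + lambda - mu_x = 0, -x + lambda - mu_y = 0, with lambda, mu_x, mu_y >= 0
Complementary slackness: lambda*(x + y - 52) = 0, mu_x*x = 0, mu_y*y = 0
If lambda = 0: y = -mu_x <= 0 and x = -mu_y <= 0 force x = y = 0 with f = 0; but x = y = 26 is feasible with f = -676 < 0, so this is not the minimum. Hence lambda > 0 and x + y = 52.
Try x > 0, y > 0 (so mu_x = mu_y = 0): y = lambda, x = lambda => x = y = lambda
x + y = 52 => 2*lambda = 52 => lambda = 26
x* = y* = 26 > 0, consistent with mu_x = mu_y = 0.
(Any feasible point with x = 0 or y = 0 has f = 0 > -676, so the minimum is not on those boundaries.)
min(-xy) = -676 (i.e. max xy = 676)
Multipliers: lambda = 26, mu_x = 0, mu_y = 0
Complementary slackness: lambda*(x + y - 52) = 26*(26 + 26 - 52) = 0, mu_x*x = 0*26 = 0, mu_y*y = 0*26 = 0. Satisfied.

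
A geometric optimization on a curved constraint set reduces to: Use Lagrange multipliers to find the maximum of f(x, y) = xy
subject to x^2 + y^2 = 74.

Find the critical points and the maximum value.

Lagrange conditions: y = 2*lambda*x and x = 2*lambda*y
If x = 0 then y = 0, violating the constraint, so x, y != 0.
Dividing: y/x = x/y => x^2 = y^2 => y = x or y = -x
Constraint: 2x^2 = 74 => x^2 = 37 => x = +/-sqrt(37)
Critical points: (sqrt(37), sqrt(37)), (-sqrt(37), -sqrt(37)), (sqrt(37), -sqrt(37)), (-sqrt(37), sqrt(37))
  y = x:  xy = x^2 = 37  at (sqrt(37), sqrt(37)) and (-sqrt(37), -sqrt(37))
  y = -x: xy = -x^2 = -37 at (sqrt(37), -sqrt(37)) and (-sqrt(37), sqrt(37))
Maximum xy = 37 at (sqrt(37), sqrt(37)) and (-sqrt(37), -sqrt(37))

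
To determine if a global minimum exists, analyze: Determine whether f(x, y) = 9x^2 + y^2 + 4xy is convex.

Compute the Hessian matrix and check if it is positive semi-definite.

f(x,y) = 9x^2 + y^2 + 4xy
Hessian H = [[18, 4], [4, 2]]
trace(H) = 20, det(H) = 20
Eigenvalues: (20 +/- sqrt(320)) / 2 = 18.94, 1.056
Since both eigenvalues > 0, f is convex.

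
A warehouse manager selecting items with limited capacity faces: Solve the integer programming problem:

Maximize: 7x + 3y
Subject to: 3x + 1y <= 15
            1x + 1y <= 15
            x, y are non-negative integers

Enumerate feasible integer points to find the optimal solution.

Constraint 1: 3x + 1y <= 15
Constraint 2: 1x + 1y <= 15
Feasible x range (need y >= 0): 0 <= x <= min(15/3, 15/1) => x in {0, ..., 5}.
Enumerate feasible integer points row by row (the coefficient of y is 3 > 0, so for each x the largest feasible y gives the best value):
  x = 0: y <= min((15 - 3*0)/1, (15 - 1*0)/1) => y in {0, ..., 15}; best 7*0 + 3*15 = 45
  x = 1: y <= min((15 - 3*1)/1, (15 - 1*1)/1) => y in {0, ..., 12}; best 7*1 + 3*12 = 43
  x = 2: y <= min((15 - 3*2)/1, (15 - 1*2)/1) => y in {0, ..., 9}; best 7*2 + 3*9 = 41
  x = 3: y <= min((15 - 3*3)/1, (15 - 1*3)/1) => y in {0, ..., 6}; best 7*3 + 3*6 = 39
  x = 4: y <= min((15 - 3*4)/1, (15 - 1*4)/1) => y in {0, ..., 3}; best 7*4 + 3*3 = 37
  x = 5: y <= min((15 - 3*5)/1, (15 - 1*5)/1) => y in {0}; best 7*5 + 3*0 = 35
The maximum 7x + 3y = 45 is achieved at x = 0, y = 15.
Check: 3*0 + 1*15 = 15 <= 15 and 1*0 + 1*15 = 15 <= 15.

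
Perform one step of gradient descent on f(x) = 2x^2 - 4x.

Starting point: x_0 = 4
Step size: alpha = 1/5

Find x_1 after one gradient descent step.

f(x) = 2x^2 - 4x
f'(x) = 4x - 4
f'(4) = 4*4 + (-4) = 12
x_1 = x_0 - alpha * f'(x_0) = 4 - 1/5 * 12 = 8/5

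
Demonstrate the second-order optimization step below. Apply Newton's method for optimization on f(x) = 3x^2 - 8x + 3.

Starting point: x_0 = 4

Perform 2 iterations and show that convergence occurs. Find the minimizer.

f(x) = 3x^2 - 8x + 3, f'(x) = 6x + (-8), f''(x) = 6
Step 1: f'(4) = 16, x_1 = 4 - 16/6 = 4/3
Step 2: f'(4/3) = 0, x_2 = 4/3 (converged)
Newton's method converges in 1 step for quadratics.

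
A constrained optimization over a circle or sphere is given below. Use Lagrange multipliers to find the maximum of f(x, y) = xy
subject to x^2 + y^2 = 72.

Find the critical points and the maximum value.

Lagrange conditions: y = 2*lambda*x and x = 2*lambda*y
If x = 0 then y = 0, violating the constraint, so x, y != 0.
Dividing: y/x = x/y => x^2 = y^2 => y = x or y = -x
Constraint: 2x^2 = 72 => x^2 = 36 => x = +/-6
Critical points: (6, 6), (-6, -6), (6, -6), (-6, 6)
  y = x:  xy = x^2 = 36  at (6, 6) and (-6, -6)
  y = -x: xy = -x^2 = -36 at (6, -6) and (-6, 6)
Maximum xy = 36 at (6, 6) and (-6, -6)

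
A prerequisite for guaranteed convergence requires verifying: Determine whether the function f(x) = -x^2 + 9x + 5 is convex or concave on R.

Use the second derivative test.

f(x) = -x^2 + 9x + 5
f'(x) = -2x + 9
f''(x) = -2
Since f''(x) = -2 < 0 for all x, f is concave on R.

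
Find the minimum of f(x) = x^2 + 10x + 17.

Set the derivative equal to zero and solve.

f(x) = x^2 + 10x + 17
f'(x) = 2x + (10) = 0
x = -10/2 = -5
f(-5) = -8
Since f''(x) = 2 > 0, this is a minimum.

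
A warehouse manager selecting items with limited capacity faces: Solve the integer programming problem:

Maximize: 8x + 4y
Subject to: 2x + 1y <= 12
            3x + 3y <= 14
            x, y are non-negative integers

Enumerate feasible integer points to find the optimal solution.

Constraint 1: 2x + 1y <= 12
Constraint 2: 3x + 3y <= 14
Feasible x range (need y >= 0): 0 <= x <= min(12/2, 14/3) => x in {0, ..., 4}.
Enumerate feasible integer points row by row (the coefficient of y is 4 > 0, so for each x the largest feasible y gives the best value):
  x = 0: y <= min((12 - 2*0)/1, (14 - 3*0)/3) => y in {0, ..., 4}; best 8*0 + 4*4 = 16
  x = 1: y <= min((12 - 2*1)/1, (14 - 3*1)/3) => y in {0, ..., 3}; best 8*1 + 4*3 = 20
  x = 2: y <= min((12 - 2*2)/1, (14 - 3*2)/3) => y in {0, ..., 2}; best 8*2 + 4*2 = 24
  x = 3: y <= min((12 - 2*3)/1, (14 - 3*3)/3) => y in {0, ..., 1}; best 8*3 + 4*1 = 28
  x = 4: y <= min((12 - 2*4)/1, (14 - 3*4)/3) => y in {0}; best 8*4 + 4*0 = 32
The maximum 8x + 4y = 32 is achieved at x = 4, y = 0.
Check: 2*4 + 1*0 = 8 <= 12 and 3*4 + 3*0 = 12 <= 14.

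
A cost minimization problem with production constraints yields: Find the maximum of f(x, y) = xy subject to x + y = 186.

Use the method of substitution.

Substitute y = 186 - x into f(x,y) = xy:
g(x) = x(186 - x) = 186x - x^2
g'(x) = 186 - 2x = 0  =>  x = 93
y = 186 - 93 = 93
Maximum value = 93 * 93 = 8649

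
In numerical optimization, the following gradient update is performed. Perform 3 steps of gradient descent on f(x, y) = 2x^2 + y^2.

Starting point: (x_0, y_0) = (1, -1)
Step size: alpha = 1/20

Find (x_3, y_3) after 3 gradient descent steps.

f(x,y) = 2x^2 + y^2
grad_x = 4x + 0y, grad_y = 2y + 0x
Step 1: grad = (4, -2), (4/5, -9/10)
Step 2: grad = (16/5, -9/5), (16/25, -81/100)
Step 3: grad = (64/25, -81/50), (64/125, -729/1000)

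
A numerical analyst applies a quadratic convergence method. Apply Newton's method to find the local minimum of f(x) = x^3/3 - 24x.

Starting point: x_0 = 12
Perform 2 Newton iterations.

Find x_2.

f(x) = x^3/3 - 24x
f'(x) = x^2 - 24, f''(x) = 2x
Newton update: x_{n+1} = x_n - (x_n^2 - 24)/(2*x_n)
Step 1: x_0 = 12, f'=120, f''=24, x_1 = 7
Step 2: x_1 = 7, f'=25, f''=14, x_2 = 73/14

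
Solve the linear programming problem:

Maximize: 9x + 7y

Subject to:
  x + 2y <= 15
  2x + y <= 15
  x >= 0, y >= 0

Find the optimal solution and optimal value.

Feasible vertices: (0, 0), (0, 15/2), (5, 5), (15/2, 0)
Objective 9x + 7y at each:
  (0, 0): 0
  (0, 15/2): 105/2
  (5, 5): 80
  (15/2, 0): 135/2
Maximum is 80 at (5, 5).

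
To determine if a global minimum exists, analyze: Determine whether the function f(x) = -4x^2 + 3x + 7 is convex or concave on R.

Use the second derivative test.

f(x) = -4x^2 + 3x + 7
f'(x) = -8x + 3
f''(x) = -8
Since f''(x) = -8 < 0 for all x, f is concave on R.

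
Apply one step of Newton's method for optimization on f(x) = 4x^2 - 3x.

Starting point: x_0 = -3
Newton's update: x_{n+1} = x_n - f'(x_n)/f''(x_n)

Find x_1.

f(x) = 4x^2 - 3x
f'(x) = 8x + (-3), f''(x) = 8
Newton step: x_1 = x_0 - f'(x_0)/f''(x_0)
f'(-3) = -27
x_1 = -3 - -27/8 = 3/8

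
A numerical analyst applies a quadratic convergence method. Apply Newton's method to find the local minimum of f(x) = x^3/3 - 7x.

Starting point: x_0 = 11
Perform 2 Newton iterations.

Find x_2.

f(x) = x^3/3 - 7x
f'(x) = x^2 - 7, f''(x) = 2x
Newton update: x_{n+1} = x_n - (x_n^2 - 7)/(2*x_n)
Step 1: x_0 = 11, f'=114, f''=22, x_1 = 64/11
Step 2: x_1 = 64/11, f'=3249/121, f''=128/11, x_2 = 4943/1408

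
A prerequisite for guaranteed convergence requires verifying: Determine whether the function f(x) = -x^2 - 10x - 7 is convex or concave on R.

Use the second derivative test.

f(x) = -x^2 - 10x - 7
f'(x) = -2x - 10
f''(x) = -2
Since f''(x) = -2 < 0 for all x, f is concave on R.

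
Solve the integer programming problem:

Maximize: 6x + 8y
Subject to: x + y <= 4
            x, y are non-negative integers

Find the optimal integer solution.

Objective: 6x + 8y, constraint: x + y <= 4
Coefficient of y is 8 > coefficient of x is 6, so allocate the entire budget to y.
Optimal: x = 0, y = 4, value = 32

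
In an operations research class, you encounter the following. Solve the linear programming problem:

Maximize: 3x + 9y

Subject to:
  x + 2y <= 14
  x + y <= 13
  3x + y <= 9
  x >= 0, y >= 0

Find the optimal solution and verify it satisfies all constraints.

Feasible vertices: (0, 0), (0, 7), (4/5, 33/5), (3, 0)
Objective 3x + 9y at each vertex:
  (0, 0): 0
  (0, 7): 63
  (4/5, 33/5): 309/5
  (3, 0): 9
Maximum is 63 at (0, 7).
Verify constraints at (x, y) = (0, 7):
  1*0 + 2*7 = 14 <= 14 (active)
  1*0 + 1*7 = 7 <= 13
  3*0 + 1*7 = 7 <= 9
  x = 0 >= 0, y = 7 >= 0. All constraints satisfied.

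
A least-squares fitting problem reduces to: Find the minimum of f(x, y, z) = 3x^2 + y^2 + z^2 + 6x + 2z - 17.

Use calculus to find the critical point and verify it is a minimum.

f(x,y,z) = 3x^2 + y^2 + z^2 + 6x + 2z - 17
df/dx = 6x + (6) = 0 => x = -1
df/dy = 2y + (0) = 0 => y = 0
df/dz = 2z + (2) = 0 => z = -1
f(-1,0,-1) = 3*(-1)^2 + 1*(0)^2 + 1*(-1)^2 + 6*(-1) + 2*(-1) + -17 = -21
Hessian is diagonal with entries 6, 2, 2 > 0, confirmed minimum.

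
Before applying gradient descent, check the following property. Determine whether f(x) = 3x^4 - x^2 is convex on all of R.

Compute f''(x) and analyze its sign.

f(x) = 3x^4 - x^2
f'(x) = 12x^3 + -2x
f''(x) = 36x^2 + -2
f''(0) = -2 < 0, so not convex near x = 0
Therefore, f is not globally convex on R.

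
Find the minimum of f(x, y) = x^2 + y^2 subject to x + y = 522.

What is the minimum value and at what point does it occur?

Substitute y = 522 - x into f(x,y) = x^2 + y^2:
g(x) = x^2 + (522 - x)^2 = 2x^2 - 1044x + 272484
g'(x) = 4x - 1044 = 0  =>  x = 261
y = 522 - 261 = 261
Minimum value = 261^2 + 261^2 = 136242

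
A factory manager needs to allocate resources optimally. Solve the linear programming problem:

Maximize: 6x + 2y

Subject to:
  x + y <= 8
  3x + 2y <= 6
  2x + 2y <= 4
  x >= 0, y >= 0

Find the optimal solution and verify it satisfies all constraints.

Feasible vertices: (0, 0), (0, 2), (2, 0)
Objective 6x + 2y at each vertex:
  (0, 0): 0
  (0, 2): 4
  (2, 0): 12
Maximum is 12 at (2, 0).
Verify constraints at (x, y) = (2, 0):
  1*2 + 1*0 = 2 <= 8
  3*2 + 2*0 = 6 <= 6 (active)
  2*2 + 2*0 = 4 <= 4 (active)
  x = 2 >= 0, y = 0 >= 0. All constraints satisfied.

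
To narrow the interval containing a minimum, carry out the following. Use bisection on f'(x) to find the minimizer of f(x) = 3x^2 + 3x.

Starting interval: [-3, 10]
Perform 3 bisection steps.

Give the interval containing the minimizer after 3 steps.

Finding critical point of f(x) = 3x^2 + 3x using bisection on f'(x) = 6x + 3.
f'(x) = 0 when x = -1/2.
Starting interval: [-3, 10]
Step 1: mid = 7/2, f'(mid) = 24, new interval = [-3, 7/2]
Step 2: mid = 1/4, f'(mid) = 9/2, new interval = [-3, 1/4]
Step 3: mid = -11/8, f'(mid) = -21/4, new interval = [-11/8, 1/4]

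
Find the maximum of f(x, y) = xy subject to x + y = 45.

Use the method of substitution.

Substitute y = 45 - x into f(x,y) = xy:
g(x) = x(45 - x) = 45x - x^2
g'(x) = 45 - 2x = 0  =>  x = 45/2
y = 45 - 45/2 = 45/2
Maximum value = (45/2) * (45/2) = 2025/4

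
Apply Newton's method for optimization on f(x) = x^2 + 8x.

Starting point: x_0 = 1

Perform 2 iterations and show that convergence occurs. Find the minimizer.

f(x) = x^2 + 8x, f'(x) = 2x + (8), f''(x) = 2
Step 1: f'(1) = 10, x_1 = 1 - 10/2 = -4
Step 2: f'(-4) = 0, x_2 = -4 (converged)
Newton's method converges in 1 step for quadratics.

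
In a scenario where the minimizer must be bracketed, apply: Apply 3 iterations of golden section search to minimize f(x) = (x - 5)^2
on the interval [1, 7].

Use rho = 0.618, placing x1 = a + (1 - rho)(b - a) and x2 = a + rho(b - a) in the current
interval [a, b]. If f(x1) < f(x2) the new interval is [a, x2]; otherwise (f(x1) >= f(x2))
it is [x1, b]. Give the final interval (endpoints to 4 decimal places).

Golden section search for min of f(x) = (x - 5)^2 on [1, 7].
Each step: x1 = a + (1 - rho)(b - a), x2 = a + rho(b - a); if f(x1) < f(x2) keep [a, x2], otherwise keep [x1, b].
Step 1: [1.0000, 7.0000], x1=3.2920 (f=2.9173), x2=4.7080 (f=0.0853); f(x1) > f(x2) => keep [3.2920, 7.0000]
Step 2: [3.2920, 7.0000], x1=4.7085 (f=0.0850), x2=5.5835 (f=0.3405); f(x1) < f(x2) => keep [3.2920, 5.5835]
Step 3: [3.2920, 5.5835], x1=4.1674 (f=0.6933), x2=4.7082 (f=0.0852); f(x1) > f(x2) => keep [4.1674, 5.5835]
Final interval: [4.1674, 5.5835]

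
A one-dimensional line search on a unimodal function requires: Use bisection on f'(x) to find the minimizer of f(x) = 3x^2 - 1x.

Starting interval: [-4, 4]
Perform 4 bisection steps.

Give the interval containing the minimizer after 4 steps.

Finding critical point of f(x) = 3x^2 - 1x using bisection on f'(x) = 6x + -1.
f'(x) = 0 when x = 1/6.
Starting interval: [-4, 4]
Step 1: mid = 0, f'(mid) = -1, new interval = [0, 4]
Step 2: mid = 2, f'(mid) = 11, new interval = [0, 2]
Step 3: mid = 1, f'(mid) = 5, new interval = [0, 1]
Step 4: mid = 1/2, f'(mid) = 2, new interval = [0, 1/2]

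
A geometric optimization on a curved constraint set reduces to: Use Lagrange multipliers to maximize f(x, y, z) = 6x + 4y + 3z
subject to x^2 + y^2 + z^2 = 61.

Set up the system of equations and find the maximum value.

Lagrange conditions: 6 = 2*lambda*x, 4 = 2*lambda*y, 3 = 2*lambda*z
So x:6 = y:4 = z:3, i.e. x = 6t, y = 4t, z = 3t
Constraint: t^2*(6^2 + 4^2 + 3^2) = 61
  t^2 * 61 = 61  =>  t = sqrt(1)
Maximum = 6*6t + 4*4t + 3*3t = 61*sqrt(1) = 61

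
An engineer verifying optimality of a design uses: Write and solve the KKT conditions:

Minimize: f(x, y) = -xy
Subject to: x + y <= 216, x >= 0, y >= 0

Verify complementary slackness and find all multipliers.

Problem: min -xy s.t. x + y <= 216 (multiplier lambda), x >= 0 (mu_x), y >= 0 (mu_y)
KKT stationarity: -y + lambda - mu_x = 0, -x + lambda - mu_y = 0, with lambda, mu_x, mu_y >= 0
Complementary slackness: lambda*(x + y - 216) = 0, mu_x*x = 0, mu_y*y = 0
If lambda = 0: y = -mu_x <= 0 and x = -mu_y <= 0 force x = y = 0 with f = 0; but x = y = 108 is feasible with f = -11664 < 0, so this is not the minimum. Hence lambda > 0 and x + y = 216.
Try x > 0, y > 0 (so mu_x = mu_y = 0): y = lambda, x = lambda => x = y = lambda
x + y = 216 => 2*lambda = 216 => lambda = 108
x* = y* = 108 > 0, consistent with mu_x = mu_y = 0.
(Any feasible point with x = 0 or y = 0 has f = 0 > -11664, so the minimum is not on those boundaries.)
min(-xy) = -11664 (i.e. max xy = 11664)
Multipliers: lambda = 108, mu_x = 0, mu_y = 0
Complementary slackness: lambda*(x + y - 216) = 108*(108 + 108 - 216) = 0, mu_x*x = 0*108 = 0, mu_y*y = 0*108 = 0. Satisfied.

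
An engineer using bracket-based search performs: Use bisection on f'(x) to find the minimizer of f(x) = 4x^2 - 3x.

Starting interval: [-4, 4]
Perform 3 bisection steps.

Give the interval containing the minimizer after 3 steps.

Finding critical point of f(x) = 4x^2 - 3x using bisection on f'(x) = 8x + -3.
f'(x) = 0 when x = 3/8.
Starting interval: [-4, 4]
Step 1: mid = 0, f'(mid) = -3, new interval = [0, 4]
Step 2: mid = 2, f'(mid) = 13, new interval = [0, 2]
Step 3: mid = 1, f'(mid) = 5, new interval = [0, 1]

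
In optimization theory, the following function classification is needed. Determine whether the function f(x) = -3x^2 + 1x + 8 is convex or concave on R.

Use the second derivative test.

f(x) = -3x^2 + 1x + 8
f'(x) = -6x + 1
f''(x) = -6
Since f''(x) = -6 < 0 for all x, f is concave on R.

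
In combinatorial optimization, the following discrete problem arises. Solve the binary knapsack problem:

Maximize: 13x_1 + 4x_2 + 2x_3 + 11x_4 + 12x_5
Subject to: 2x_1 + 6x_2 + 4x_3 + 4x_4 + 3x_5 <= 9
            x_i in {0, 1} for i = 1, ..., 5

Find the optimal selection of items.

Items: item 1 (v=13, w=2), item 2 (v=4, w=6), item 3 (v=2, w=4), item 4 (v=11, w=4), item 5 (v=12, w=3)
Capacity: 9
Checking all 32 subsets (w = total weight, v = total value):
  {}: w = 0, v = 0
  {1}: w = 2, v = 13
  {2}: w = 6, v = 4
  {3}: w = 4, v = 2
  {4}: w = 4, v = 11
  {5}: w = 3, v = 12
  {1, 2}: w = 8, v = 17
  {1, 3}: w = 6, v = 15
  {1, 4}: w = 6, v = 24
  {1, 5}: w = 5, v = 25
  {2, 3}: w = 10 > 9, infeasible
  {2, 4}: w = 10 > 9, infeasible
  {2, 5}: w = 9, v = 16
  {3, 4}: w = 8, v = 13
  {3, 5}: w = 7, v = 14
  {4, 5}: w = 7, v = 23
  {1, 2, 3}: w = 12 > 9, infeasible
  {1, 2, 4}: w = 12 > 9, infeasible
  {1, 2, 5}: w = 11 > 9, infeasible
  {1, 3, 4}: w = 10 > 9, infeasible
  {1, 3, 5}: w = 9, v = 27
  {1, 4, 5}: w = 9, v = 36
  {2, 3, 4}: w = 14 > 9, infeasible
  {2, 3, 5}: w = 13 > 9, infeasible
  {2, 4, 5}: w = 13 > 9, infeasible
  {3, 4, 5}: w = 11 > 9, infeasible
  {1, 2, 3, 4}: w = 16 > 9, infeasible
  {1, 2, 3, 5}: w = 15 > 9, infeasible
  {1, 2, 4, 5}: w = 15 > 9, infeasible
  {1, 3, 4, 5}: w = 13 > 9, infeasible
  {2, 3, 4, 5}: w = 17 > 9, infeasible
  {1, 2, 3, 4, 5}: w = 19 > 9, infeasible
Best feasible subset: items [1, 4, 5]
Total weight: 9 <= 9, total value: 36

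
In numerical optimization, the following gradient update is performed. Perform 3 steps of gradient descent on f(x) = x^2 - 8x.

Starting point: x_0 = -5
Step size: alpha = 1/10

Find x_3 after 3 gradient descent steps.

f(x) = x^2 - 8x, f'(x) = 2x + (-8)
Step 1: f'(-5) = -18, x_1 = -5 - 1/10 * -18 = -16/5
Step 2: f'(-16/5) = -72/5, x_2 = -16/5 - 1/10 * -72/5 = -44/25
Step 3: f'(-44/25) = -288/25, x_3 = -44/25 - 1/10 * -288/25 = -76/125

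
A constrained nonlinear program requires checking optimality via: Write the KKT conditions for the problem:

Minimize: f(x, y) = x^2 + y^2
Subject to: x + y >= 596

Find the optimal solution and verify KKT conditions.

KKT conditions for min x^2 + y^2 s.t. x + y >= 596:
Stationarity: 2x = mu, 2y = mu
So x = y = mu/2.
Complementary slackness: mu*(x + y - 596) = 0
Primal feasibility: x + y >= 596; dual feasibility: mu >= 0
If mu = 0 then x = y = 0, but 0 + 0 < 596 is infeasible, so the constraint is active.
Constraint active: x + y = 2*(mu/2) = 596 => mu = 596
x = y = 298, f = 177608
Verify: stationarity 2*298 = 596 = mu; primal 298 + 298 = 596 >= 596; dual mu = 596 >= 0; complementary slackness 596*(596 - 596) = 0. All KKT conditions hold.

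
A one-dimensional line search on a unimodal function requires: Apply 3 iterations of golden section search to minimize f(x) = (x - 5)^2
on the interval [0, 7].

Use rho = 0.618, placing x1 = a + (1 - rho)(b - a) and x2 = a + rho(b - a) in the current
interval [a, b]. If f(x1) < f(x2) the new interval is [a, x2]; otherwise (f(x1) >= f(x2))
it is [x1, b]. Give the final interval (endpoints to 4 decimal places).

Golden section search for min of f(x) = (x - 5)^2 on [0, 7].
Each step: x1 = a + (1 - rho)(b - a), x2 = a + rho(b - a); if f(x1) < f(x2) keep [a, x2], otherwise keep [x1, b].
Step 1: [0.0000, 7.0000], x1=2.6740 (f=5.4103), x2=4.3260 (f=0.4543); f(x1) > f(x2) => keep [2.6740, 7.0000]
Step 2: [2.6740, 7.0000], x1=4.3265 (f=0.4536), x2=5.3475 (f=0.1207); f(x1) > f(x2) => keep [4.3265, 7.0000]
Step 3: [4.3265, 7.0000], x1=5.3478 (f=0.1210), x2=5.9787 (f=0.9579); f(x1) < f(x2) => keep [4.3265, 5.9787]
Final interval: [4.3265, 5.9787]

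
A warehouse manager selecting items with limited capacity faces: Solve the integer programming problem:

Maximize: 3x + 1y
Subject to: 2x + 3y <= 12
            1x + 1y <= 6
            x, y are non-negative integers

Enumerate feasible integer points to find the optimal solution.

Constraint 1: 2x + 3y <= 12
Constraint 2: 1x + 1y <= 6
Feasible x range (need y >= 0): 0 <= x <= min(12/2, 6/1) => x in {0, ..., 6}.
Enumerate feasible integer points row by row (the coefficient of y is 1 > 0, so for each x the largest feasible y gives the best value):
  x = 0: y <= min((12 - 2*0)/3, (6 - 1*0)/1) => y in {0, ..., 4}; best 3*0 + 1*4 = 4
  x = 1: y <= min((12 - 2*1)/3, (6 - 1*1)/1) => y in {0, ..., 3}; best 3*1 + 1*3 = 6
  x = 2: y <= min((12 - 2*2)/3, (6 - 1*2)/1) => y in {0, ..., 2}; best 3*2 + 1*2 = 8
  x = 3: y <= min((12 - 2*3)/3, (6 - 1*3)/1) => y in {0, ..., 2}; best 3*3 + 1*2 = 11
  x = 4: y <= min((12 - 2*4)/3, (6 - 1*4)/1) => y in {0, ..., 1}; best 3*4 + 1*1 = 13
  x = 5: y <= min((12 - 2*5)/3, (6 - 1*5)/1) => y in {0}; best 3*5 + 1*0 = 15
  x = 6: y <= min((12 - 2*6)/3, (6 - 1*6)/1) => y in {0}; best 3*6 + 1*0 = 18
The maximum 3x + 1y = 18 is achieved at x = 6, y = 0.
Check: 2*6 + 3*0 = 12 <= 12 and 1*6 + 1*0 = 6 <= 6.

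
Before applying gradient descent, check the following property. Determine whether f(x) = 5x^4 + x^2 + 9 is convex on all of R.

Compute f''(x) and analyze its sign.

f(x) = 5x^4 + x^2 + 9
f'(x) = 20x^3 + 2x
f''(x) = 60x^2 + 2
f''(x) = 60x^2 + 2 >= 2 > 0 for all x
Therefore, f is convex on R.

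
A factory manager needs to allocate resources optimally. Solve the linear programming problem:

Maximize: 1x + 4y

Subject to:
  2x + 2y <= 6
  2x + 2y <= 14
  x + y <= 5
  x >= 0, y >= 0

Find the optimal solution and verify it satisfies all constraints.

Feasible vertices: (0, 0), (0, 3), (3, 0)
Objective 1x + 4y at each vertex:
  (0, 0): 0
  (0, 3): 12
  (3, 0): 3
Maximum is 12 at (0, 3).
Verify constraints at (x, y) = (0, 3):
  2*0 + 2*3 = 6 <= 6 (active)
  2*0 + 2*3 = 6 <= 14
  1*0 + 1*3 = 3 <= 5
  x = 0 >= 0, y = 3 >= 0. All constraints satisfied.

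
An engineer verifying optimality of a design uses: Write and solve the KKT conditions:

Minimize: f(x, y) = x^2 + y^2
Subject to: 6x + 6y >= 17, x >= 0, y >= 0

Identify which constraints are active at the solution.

KKT conditions for min x^2 + y^2 s.t. 6x + 6y >= 17, x >= 0, y >= 0:
Stationarity: 2x = mu*6 + mu_x, 2y = mu*6 + mu_y, with mu, mu_x, mu_y >= 0
Complementary slackness: mu*(6x + 6y - 17) = 0, mu_x*x = 0, mu_y*y = 0
(0, 0) is infeasible (6*0 + 6*0 < 17), so if mu = 0 stationarity would force x = mu_x/2 >= 0, y = mu_y/2 >= 0 with mu_x*x = mu_y*y = 0, i.e. x = y = 0: contradiction. Hence mu > 0 and 6x + 6y = 17 is active.
Try x > 0, y > 0 (so mu_x = mu_y = 0): x = 6*mu/2, y = 6*mu/2
Substitute: 6*(6*mu/2) + 6*(6*mu/2) = 17
  mu*72/2 = 17 => mu = 17/36
x* = 17/12 > 0, y* = 17/12 > 0, consistent with mu_x = mu_y = 0.
f is convex and the constraints are linear, so this KKT point is the global minimum.
f* = 289/72
Active constraints: 6x + 6y >= 17 (holds with equality, mu = 17/36 > 0); x >= 0 and y >= 0 are inactive (mu_x = mu_y = 0).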